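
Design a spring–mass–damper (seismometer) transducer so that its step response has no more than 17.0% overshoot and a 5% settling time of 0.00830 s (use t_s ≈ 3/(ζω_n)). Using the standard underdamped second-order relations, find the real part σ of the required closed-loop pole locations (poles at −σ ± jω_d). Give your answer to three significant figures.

σ ≈ 361

The settling-time spec alone fixes σ = ζω_n = 3/t_s = 3/0.00830 = 361.
(Overshoot then fixes ζ = 0.491 and hence ω_d = σ·√(1−ζ²)/ζ = 641 rad/s.)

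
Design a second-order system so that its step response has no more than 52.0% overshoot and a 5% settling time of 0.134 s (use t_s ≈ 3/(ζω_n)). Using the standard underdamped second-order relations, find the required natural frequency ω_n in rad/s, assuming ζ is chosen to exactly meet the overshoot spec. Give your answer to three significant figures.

Inverting the overshoot relation: ζ = |ln 0.520|/√(π² + ln²0.520) = 0.204.
From t_s ≈ 3/(ζω_n): ω_n = 3/(ζ·t_s) = 3/(0.204·0.134) = 110 rad/s.

ω_n ≈ 110 rad/s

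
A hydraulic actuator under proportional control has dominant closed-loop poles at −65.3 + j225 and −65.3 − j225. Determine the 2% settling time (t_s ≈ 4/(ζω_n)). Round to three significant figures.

For poles at −σ ± jω_d, ζω_n = σ = 65.3, so t_s ≈ 4/σ = 0.0613 s.

t_s ≈ 0.0613 s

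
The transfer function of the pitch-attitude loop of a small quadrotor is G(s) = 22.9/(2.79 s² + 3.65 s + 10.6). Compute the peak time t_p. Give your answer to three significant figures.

Dividing through by 2.79: denominator becomes s² + 1.308 s + 3.799.
So ω_n = √3.799 = 1.95 rad/s and ζ = 1.308/(2·1.95) = 0.336.
The damped frequency ω_d = ω_n√(1−ζ²) = 1.84 rad/s. t_p = π/ω_d = 1.71 s.

t_p ≈ 1.71 s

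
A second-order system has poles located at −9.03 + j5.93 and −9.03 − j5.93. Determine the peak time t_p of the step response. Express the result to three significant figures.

t_p = π/ω_d with ω_d = 5.93 (the imaginary part), so t_p = 0.530 s.

t_p ≈ 0.530 s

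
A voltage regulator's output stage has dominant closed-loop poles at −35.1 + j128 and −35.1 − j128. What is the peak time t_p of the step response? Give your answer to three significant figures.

t_p = π/ω_d with ω_d = 128 (the imaginary part), so t_p = 0.0245 s.

t_p ≈ 0.0245 s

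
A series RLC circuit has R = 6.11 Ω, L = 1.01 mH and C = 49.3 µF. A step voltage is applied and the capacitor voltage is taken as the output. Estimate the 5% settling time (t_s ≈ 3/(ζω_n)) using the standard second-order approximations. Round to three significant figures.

t_s ≈ 0.000992 s

For a series RLC circuit (capacitor voltage as output), ω_n = 1/√(LC) = 1/√(1.01 mH · 49.3 µF) = 4480 rad/s.
ζ = (R/2)·√(C/L) = (6.11/2)·√(49.3 µF/1.01 mH) = 0.675.
t_s ≈ 3/(ζω_n) = 0.000992 s.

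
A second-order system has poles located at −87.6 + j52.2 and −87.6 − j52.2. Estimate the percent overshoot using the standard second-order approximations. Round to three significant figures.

%OS ≈ 0.513%

The poles are at −σ ± jω_d with σ = 87.6 and ω_d = 52.2, so ω_n = √(σ²+ω_d²) = 102 rad/s and ζ = σ/ω_n = 0.859.
%OS = 100 e^{−πζ/√(1−ζ²)} with ζ = 0.859 gives 0.513%.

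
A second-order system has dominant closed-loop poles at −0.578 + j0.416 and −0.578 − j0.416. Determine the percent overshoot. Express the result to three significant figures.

The poles are at −σ ± jω_d with σ = 0.578 and ω_d = 0.416, so ω_n = √(σ²+ω_d²) = 0.712 rad/s and ζ = σ/ω_n = 0.812.
Overshoot: exp(−π·0.812/√(1−0.812²)) = 0.0127, i.e. 1.27%.

%OS ≈ 1.27%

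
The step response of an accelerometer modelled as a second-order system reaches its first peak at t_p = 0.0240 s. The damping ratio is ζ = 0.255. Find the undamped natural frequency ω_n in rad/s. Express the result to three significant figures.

Peak time t_p = π/ω_d, so ω_d = π/t_p = π/0.0240 = 131 rad/s.
ω_n = ω_d/√(1−ζ²) = 131/√0.935 = 135 rad/s.

ω_n ≈ 135 rad/s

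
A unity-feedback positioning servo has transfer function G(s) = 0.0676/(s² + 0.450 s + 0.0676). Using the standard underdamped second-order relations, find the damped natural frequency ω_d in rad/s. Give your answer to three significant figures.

ω_d ≈ 0.130 rad/s

Comparing the denominator to s² + 2ζω_n s + ω_n²: ω_n = √0.0676 = 0.260 rad/s, and 2ζω_n = 0.450 so ζ = 0.450/(2·0.260) = 0.865.
ω_d = 0.260·√(1 − 0.865²) = 0.130 rad/s.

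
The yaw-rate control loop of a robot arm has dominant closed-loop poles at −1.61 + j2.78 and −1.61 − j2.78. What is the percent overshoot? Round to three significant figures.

The poles are at −σ ± jω_d with σ = 1.61 and ω_d = 2.78, so ω_n = √(σ²+ω_d²) = 3.21 rad/s and ζ = σ/ω_n = 0.501.
Overshoot: exp(−π·0.501/√(1−0.501²)) = 0.162, i.e. 16.2%.

%OS ≈ 16.2%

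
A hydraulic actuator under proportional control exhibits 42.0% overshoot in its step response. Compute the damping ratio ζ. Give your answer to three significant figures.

ζ = −ln(OS)/√(π² + (ln OS)²). With OS = 0.420, ln OS = −0.8675 and ζ = 0.8675/3.259 = 0.266.

ζ ≈ 0.266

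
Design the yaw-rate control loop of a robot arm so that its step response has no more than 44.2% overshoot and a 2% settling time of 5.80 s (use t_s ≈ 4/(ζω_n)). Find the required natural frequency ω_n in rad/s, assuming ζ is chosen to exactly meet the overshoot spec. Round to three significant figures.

From %OS = 100·exp(−πζ/√(1−ζ²)), invert to get ζ = −ln(OS)/√(π² + ln²(OS)) with OS = 0.442.
−ln 0.442 = 0.8164, so ζ = 0.8164/√(π² + 0.6666) = 0.252.
From t_s ≈ 4/(ζω_n): ω_n = 4/(ζ·t_s) = 4/(0.252·5.80) = 2.74 rad/s.

ω_n ≈ 2.74 rad/s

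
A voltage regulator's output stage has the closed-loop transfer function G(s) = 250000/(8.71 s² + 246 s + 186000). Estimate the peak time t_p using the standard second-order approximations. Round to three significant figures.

t_p ≈ 0.0216 s

Dividing through by 8.71: denominator becomes s² + 28.24 s + 21350.
So ω_n = √21350 = 146 rad/s and ζ = 28.24/(2·146) = 0.0966.
ω_d = ω_n√(1−ζ²) = 145 rad/s. t_p = π/ω_d = 0.0216 s.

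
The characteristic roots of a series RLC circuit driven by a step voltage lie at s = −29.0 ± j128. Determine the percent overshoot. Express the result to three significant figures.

%OS ≈ 49.1%

With σ = 29.0, ω_d = 128: ω_n = √(σ²+ω_d²) = 131 rad/s, ζ = σ/ω_n = 0.221.
Overshoot: exp(−π·0.221/√(1−0.221²)) = 0.491, i.e. 49.1%.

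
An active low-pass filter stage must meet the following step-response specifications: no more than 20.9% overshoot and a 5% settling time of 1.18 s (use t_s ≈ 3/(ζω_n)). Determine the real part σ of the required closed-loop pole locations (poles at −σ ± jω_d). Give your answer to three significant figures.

σ ≈ 2.54

The settling-time spec alone fixes σ = ζω_n = 3/t_s = 3/1.18 = 2.54.
(Overshoot then fixes ζ = 0.446 and hence ω_d = σ·√(1−ζ²)/ζ = 5.10 rad/s.)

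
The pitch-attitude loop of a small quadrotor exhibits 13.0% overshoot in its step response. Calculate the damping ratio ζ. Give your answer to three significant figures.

ζ = −ln(OS)/√(π² + (ln OS)²). With OS = 0.130, ln OS = −2.040 and ζ = 2.040/3.746 = 0.545.

ζ ≈ 0.545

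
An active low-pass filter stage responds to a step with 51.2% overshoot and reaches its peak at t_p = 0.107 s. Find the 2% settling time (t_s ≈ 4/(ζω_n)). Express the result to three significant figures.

The overshoot fixes ζ = −ln(OS)/√(π²+ln²(OS)) = 0.208.
t_p = π/ω_d ⇒ ω_d = 29.4 rad/s; then ω_n = ω_d/√(1−ζ²) = 30.0 rad/s.
t_s ≈ 4/(ζω_n) = 4/(0.208·30.0) = 0.639 s.

t_s ≈ 0.639 s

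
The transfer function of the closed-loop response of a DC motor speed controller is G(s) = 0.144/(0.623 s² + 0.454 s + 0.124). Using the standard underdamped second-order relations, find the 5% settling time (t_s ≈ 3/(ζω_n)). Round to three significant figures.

Dividing through by 0.623: denominator becomes s² + 0.7287 s + 0.1990.
So ω_n = √0.1990 = 0.446 rad/s and ζ = 0.7287/(2·0.446) = 0.817.
t_s ≈ 3/(ζω_n) = 8.23 s.

t_s ≈ 8.23 s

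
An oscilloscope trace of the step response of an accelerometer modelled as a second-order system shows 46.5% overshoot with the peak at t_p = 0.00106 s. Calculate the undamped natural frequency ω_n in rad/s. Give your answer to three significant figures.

From the overshoot, ζ = −ln(OS)/√(π²+ln²(OS)) = 0.237.
t_p = π/ω_d ⇒ ω_d = 2960 rad/s; then ω_n = ω_d/√(1−ζ²) = 3050 rad/s.

ω_n ≈ 3050 rad/s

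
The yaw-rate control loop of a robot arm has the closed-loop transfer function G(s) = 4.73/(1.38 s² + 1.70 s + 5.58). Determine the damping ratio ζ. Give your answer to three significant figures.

ζ ≈ 0.306

Dividing through by 1.38: denominator becomes s² + 1.232 s + 4.043.
So ω_n = √4.043 = 2.01 rad/s and ζ = 1.232/(2·2.01) = 0.306.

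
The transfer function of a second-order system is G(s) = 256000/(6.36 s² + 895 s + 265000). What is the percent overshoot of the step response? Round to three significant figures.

Dividing through by 6.36: denominator becomes s² + 140.7 s + 41670.
So ω_n = √41670 = 204 rad/s and ζ = 140.7/(2·204) = 0.345.
%OS = 100 e^{−πζ/√(1−ζ²)} with ζ = 0.345 gives 31.5%.

%OS ≈ 31.5%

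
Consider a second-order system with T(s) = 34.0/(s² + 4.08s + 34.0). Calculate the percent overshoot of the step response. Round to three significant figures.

%OS ≈ 30.9%

ω_n = √34.0 = 5.83 rad/s; ζ = 4.08/(2·5.83) = 0.350.
%OS = 100·exp(−πζ/√(1−ζ²)) = 30.9%.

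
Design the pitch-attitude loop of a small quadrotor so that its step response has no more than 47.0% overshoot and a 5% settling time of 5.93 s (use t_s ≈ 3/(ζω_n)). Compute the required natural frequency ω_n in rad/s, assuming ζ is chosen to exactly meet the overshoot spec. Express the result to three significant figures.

ω_n ≈ 2.16 rad/s

From %OS = 100·exp(−πζ/√(1−ζ²)), invert to get ζ = −ln(OS)/√(π² + ln²(OS)) with OS = 0.470.
−ln 0.470 = 0.7550, so ζ = 0.7550/√(π² + 0.5701) = 0.234.
From t_s ≈ 3/(ζω_n): ω_n = 3/(ζ·t_s) = 3/(0.234·5.93) = 2.16 rad/s.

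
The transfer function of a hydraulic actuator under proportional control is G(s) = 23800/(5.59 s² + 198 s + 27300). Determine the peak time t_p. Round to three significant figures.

t_p ≈ 0.0465 s

Dividing through by 5.59: denominator becomes s² + 35.42 s + 4884.
So ω_n = √4884 = 69.9 rad/s and ζ = 35.42/(2·69.9) = 0.253.
ω_d = 69.9·√(1 − 0.253²) = 67.6 rad/s. t_p = π/ω_d = 0.0465 s.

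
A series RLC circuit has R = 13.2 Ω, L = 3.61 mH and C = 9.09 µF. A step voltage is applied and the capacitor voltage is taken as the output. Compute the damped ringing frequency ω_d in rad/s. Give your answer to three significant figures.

ω_d ≈ 5210 rad/s

For a series RLC circuit (capacitor voltage as output), ω_n = 1/√(LC) = 1/√(3.61 mH · 9.09 µF) = 5520 rad/s.
ζ = (R/2)·√(C/L) = (13.2/2)·√(9.09 µF/3.61 mH) = 0.331.
The damped frequency ω_d = ω_n√(1−ζ²) = 5210 rad/s.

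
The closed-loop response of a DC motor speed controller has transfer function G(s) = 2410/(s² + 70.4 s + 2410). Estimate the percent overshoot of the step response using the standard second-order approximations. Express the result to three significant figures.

%OS ≈ 3.95%

Matching coefficients with s² + 2ζω_n s + ω_n² gives ω_n² = 2410 ⇒ ω_n = 49.1 rad/s, and ζ = 70.4/(2ω_n) = 0.717.
%OS = 100 e^{−πζ/√(1−ζ²)} with ζ = 0.717 gives 3.95%.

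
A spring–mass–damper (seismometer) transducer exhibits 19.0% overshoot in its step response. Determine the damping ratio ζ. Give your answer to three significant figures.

Inverting the overshoot relation: ζ = |ln 0.190|/√(π² + ln²0.190) = 0.467.

ζ ≈ 0.467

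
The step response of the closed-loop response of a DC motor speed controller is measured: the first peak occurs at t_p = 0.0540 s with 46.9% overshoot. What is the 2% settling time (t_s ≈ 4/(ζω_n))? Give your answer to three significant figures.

t_s ≈ 0.285 s

From the overshoot, ζ = −ln(OS)/√(π²+ln²(OS)) = 0.234.
t_p = π/ω_d ⇒ ω_d = 58.2 rad/s; then ω_n = ω_d/√(1−ζ²) = 59.8 rad/s.
t_s ≈ 4/(ζω_n) = 4/(0.234·59.8) = 0.285 s.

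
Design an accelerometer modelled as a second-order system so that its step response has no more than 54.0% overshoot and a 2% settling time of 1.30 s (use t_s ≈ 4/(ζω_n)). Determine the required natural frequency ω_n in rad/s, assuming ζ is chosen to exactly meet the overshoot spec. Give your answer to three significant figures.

ω_n ≈ 16.0 rad/s

Inverting the overshoot relation: ζ = |ln 0.540|/√(π² + ln²0.540) = 0.192.
From t_s ≈ 4/(ζω_n): ω_n = 4/(ζ·t_s) = 4/(0.192·1.30) = 16.0 rad/s.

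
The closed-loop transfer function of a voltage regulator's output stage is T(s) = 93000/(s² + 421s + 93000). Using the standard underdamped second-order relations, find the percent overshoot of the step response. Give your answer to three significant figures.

Comparing the denominator to s² + 2ζω_n s + ω_n²: ω_n = √93000 = 305 rad/s, and 2ζω_n = 421 so ζ = 421/(2·305) = 0.690.
%OS = 100·exp(−πζ/√(1−ζ²)) = 4.99%.

%OS ≈ 4.99%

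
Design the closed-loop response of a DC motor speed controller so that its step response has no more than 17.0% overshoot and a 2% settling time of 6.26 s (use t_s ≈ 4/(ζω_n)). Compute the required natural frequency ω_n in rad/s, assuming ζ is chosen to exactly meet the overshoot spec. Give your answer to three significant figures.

Inverting the overshoot relation: ζ = |ln 0.170|/√(π² + ln²0.170) = 0.491.
Then ω_n = 4/(ζ t_s) = 4/(0.491 × 6.26) = 1.30 rad/s.

ω_n ≈ 1.30 rad/s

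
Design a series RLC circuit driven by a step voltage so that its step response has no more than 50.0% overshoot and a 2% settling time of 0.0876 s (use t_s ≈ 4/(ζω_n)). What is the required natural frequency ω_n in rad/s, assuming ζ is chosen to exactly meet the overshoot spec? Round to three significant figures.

ω_n ≈ 212 rad/s

ζ = −ln(OS)/√(π² + (ln OS)²). With OS = 0.500, ln OS = −0.6931 and ζ = 0.6931/3.217 = 0.215.
From t_s ≈ 4/(ζω_n): ω_n = 4/(ζ·t_s) = 4/(0.215·0.0876) = 212 rad/s.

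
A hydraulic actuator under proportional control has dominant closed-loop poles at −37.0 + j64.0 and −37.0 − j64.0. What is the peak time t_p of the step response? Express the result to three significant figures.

t_p ≈ 0.0491 s

t_p = π/ω_d with ω_d = 64.0 (the imaginary part), so t_p = 0.0491 s.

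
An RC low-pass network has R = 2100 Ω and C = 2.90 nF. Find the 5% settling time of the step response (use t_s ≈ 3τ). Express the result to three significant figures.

τ = RC = 2100 × 2.90 nF = 0.00000609 s.
t_s ≈ 3τ = 0.0000183 s.

t_s ≈ 0.0000183 s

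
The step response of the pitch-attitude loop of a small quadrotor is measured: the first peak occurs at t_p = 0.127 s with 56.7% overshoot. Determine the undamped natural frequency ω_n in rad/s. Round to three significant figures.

ω_n ≈ 25.1 rad/s

ζ from %OS: ζ = |ln 0.567|/√(π²+ln²0.567) = 0.178.
t_p = π/ω_d ⇒ ω_d = 24.7 rad/s; then ω_n = ω_d/√(1−ζ²) = 25.1 rad/s.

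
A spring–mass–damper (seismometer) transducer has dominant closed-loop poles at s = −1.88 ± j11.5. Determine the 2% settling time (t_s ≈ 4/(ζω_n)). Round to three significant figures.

For poles at −σ ± jω_d, ζω_n = σ = 1.88, so t_s ≈ 4/σ = 2.13 s.

t_s ≈ 2.13 s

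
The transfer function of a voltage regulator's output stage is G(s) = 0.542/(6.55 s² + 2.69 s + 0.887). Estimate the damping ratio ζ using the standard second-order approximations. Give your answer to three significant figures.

ζ ≈ 0.558

Dividing through by 6.55: denominator becomes s² + 0.4107 s + 0.1354.
So ω_n = √0.1354 = 0.368 rad/s and ζ = 0.4107/(2·0.368) = 0.558.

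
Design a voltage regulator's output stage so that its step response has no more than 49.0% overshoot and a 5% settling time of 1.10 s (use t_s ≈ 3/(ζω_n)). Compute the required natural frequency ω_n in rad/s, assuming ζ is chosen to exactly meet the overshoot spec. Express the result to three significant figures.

ζ = −ln(OS)/√(π² + (ln OS)²). With OS = 0.490, ln OS = −0.7133 and ζ = 0.7133/3.222 = 0.221.
From t_s ≈ 3/(ζω_n): ω_n = 3/(ζ·t_s) = 3/(0.221·1.10) = 12.3 rad/s.

ω_n ≈ 12.3 rad/s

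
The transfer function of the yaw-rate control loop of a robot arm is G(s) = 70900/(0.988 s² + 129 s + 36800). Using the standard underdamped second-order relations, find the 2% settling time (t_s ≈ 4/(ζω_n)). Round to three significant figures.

t_s ≈ 0.0613 s

Dividing through by 0.988: denominator becomes s² + 130.6 s + 37250.
So ω_n = √37250 = 193 rad/s and ζ = 130.6/(2·193) = 0.338.
t_s ≈ 4/(ζω_n) = 0.0613 s.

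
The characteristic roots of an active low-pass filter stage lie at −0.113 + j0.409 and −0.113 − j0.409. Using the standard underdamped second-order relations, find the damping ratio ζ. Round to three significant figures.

|pole| = ω_n = √(0.113² + 0.409²) = 0.424 rad/s; ζ = cos θ = σ/ω_n = 0.266.

ζ ≈ 0.266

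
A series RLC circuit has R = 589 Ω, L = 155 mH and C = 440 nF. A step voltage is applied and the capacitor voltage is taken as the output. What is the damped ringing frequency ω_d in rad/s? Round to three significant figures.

ω_d ≈ 3320 rad/s

For a series RLC circuit (capacitor voltage as output), ω_n = 1/√(LC) = 1/√(155 mH · 440 nF) = 3830 rad/s.
ζ = (R/2)·√(C/L) = (589/2)·√(440 nF/155 mH) = 0.496.
ω_d = ω_n√(1−ζ²) = 3320 rad/s.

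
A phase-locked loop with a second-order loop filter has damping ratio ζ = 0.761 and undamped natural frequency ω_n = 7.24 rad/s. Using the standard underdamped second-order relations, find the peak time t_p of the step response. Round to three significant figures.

The damped frequency is ω_d = ω_n√(1−ζ²) = 7.24·√(1−0.579) = 4.70 rad/s.
Peak time t_p = π/ω_d = π/4.70 = 0.669 s.

t_p ≈ 0.669 s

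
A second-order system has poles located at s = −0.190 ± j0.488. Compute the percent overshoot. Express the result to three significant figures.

%OS ≈ 29.4%

With σ = 0.190, ω_d = 0.488: ω_n = √(σ²+ω_d²) = 0.524 rad/s, ζ = σ/ω_n = 0.363.
Overshoot: exp(−π·0.363/√(1−0.363²)) = 0.294, i.e. 29.4%.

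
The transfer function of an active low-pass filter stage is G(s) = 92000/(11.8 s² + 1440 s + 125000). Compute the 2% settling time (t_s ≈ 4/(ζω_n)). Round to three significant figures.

Dividing through by 11.8: denominator becomes s² + 122.0 s + 10590.
So ω_n = √10590 = 103 rad/s and ζ = 122.0/(2·103) = 0.593.
t_s ≈ 4/(ζω_n) = 0.0656 s.

t_s ≈ 0.0656 s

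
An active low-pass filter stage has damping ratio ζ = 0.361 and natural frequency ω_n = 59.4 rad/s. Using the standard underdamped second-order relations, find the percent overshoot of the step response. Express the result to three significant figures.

%OS ≈ 29.6%

For an underdamped second-order system, %OS = 100·exp(−πζ/√(1−ζ²)).
πζ/√(1−ζ²) = π·0.361/√(1−0.130) = 1.216, so %OS = 100·e^(−1.216) = 29.6%.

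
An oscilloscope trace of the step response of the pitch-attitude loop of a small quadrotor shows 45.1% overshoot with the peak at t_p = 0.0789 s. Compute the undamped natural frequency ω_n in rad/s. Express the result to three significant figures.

ω_n ≈ 41.1 rad/s

The overshoot fixes ζ = −ln(OS)/√(π²+ln²(OS)) = 0.246.
From t_p = π/ω_d, ω_d = π/0.0789 = 39.8 rad/s, so ω_n = ω_d/√(1−ζ²) = 41.1 rad/s.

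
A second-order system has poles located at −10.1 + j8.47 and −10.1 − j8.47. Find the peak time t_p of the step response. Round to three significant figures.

t_p ≈ 0.371 s

t_p = π/ω_d with ω_d = 8.47 (the imaginary part), so t_p = 0.371 s.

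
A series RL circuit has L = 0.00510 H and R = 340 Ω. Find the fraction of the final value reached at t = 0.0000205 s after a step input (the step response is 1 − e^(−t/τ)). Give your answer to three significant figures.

y/y_∞ ≈ 0.745

τ = L/R = 0.00510/340 = 0.0000150 s.
y(t)/y_∞ = 1 − e^(−t/τ) = 1 − e^(−0.0000205/0.0000150) = 1 − e^(−1.37) = 0.745.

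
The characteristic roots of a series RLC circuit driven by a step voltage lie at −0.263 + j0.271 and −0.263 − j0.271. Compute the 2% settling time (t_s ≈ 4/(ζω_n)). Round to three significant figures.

t_s ≈ 15.2 s

For poles at −σ ± jω_d, ζω_n = σ = 0.263, so t_s ≈ 4/σ = 15.2 s.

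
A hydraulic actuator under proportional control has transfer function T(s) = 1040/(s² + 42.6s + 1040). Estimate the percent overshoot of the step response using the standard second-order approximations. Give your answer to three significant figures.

Comparing the denominator to s² + 2ζω_n s + ω_n²: ω_n = √1040 = 32.2 rad/s, and 2ζω_n = 42.6 so ζ = 42.6/(2·32.2) = 0.660.
%OS = 100·exp(−πζ/√(1−ζ²)) = 6.31%.

%OS ≈ 6.31%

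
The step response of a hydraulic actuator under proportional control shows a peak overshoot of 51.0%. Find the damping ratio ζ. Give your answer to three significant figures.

ζ ≈ 0.210

ζ = −ln(OS)/√(π² + (ln OS)²). With OS = 0.510, ln OS = −0.6733 and ζ = 0.6733/3.213 = 0.210.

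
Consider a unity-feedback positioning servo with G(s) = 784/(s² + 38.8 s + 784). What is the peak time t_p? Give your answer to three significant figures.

Comparing the denominator to s² + 2ζω_n s + ω_n²: ω_n = √784 = 28.0 rad/s, and 2ζω_n = 38.8 so ζ = 38.8/(2·28.0) = 0.693.
The damped frequency ω_d = ω_n√(1−ζ²) = 20.2 rad/s. Then t_p = π/ω_d = 0.156 s.

t_p ≈ 0.156 s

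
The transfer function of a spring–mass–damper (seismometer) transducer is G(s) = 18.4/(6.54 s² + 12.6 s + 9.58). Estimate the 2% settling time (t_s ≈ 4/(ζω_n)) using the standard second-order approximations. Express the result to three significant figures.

t_s ≈ 4.15 s

Dividing through by 6.54: denominator becomes s² + 1.927 s + 1.465.
So ω_n = √1.465 = 1.21 rad/s and ζ = 1.927/(2·1.21) = 0.796.
t_s ≈ 4/(ζω_n) = 4.15 s.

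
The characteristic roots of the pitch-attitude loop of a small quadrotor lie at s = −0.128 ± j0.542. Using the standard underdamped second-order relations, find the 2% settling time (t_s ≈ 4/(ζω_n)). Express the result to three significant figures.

t_s ≈ 31.2 s

For poles at −σ ± jω_d, ζω_n = σ = 0.128, so t_s ≈ 4/σ = 31.2 s.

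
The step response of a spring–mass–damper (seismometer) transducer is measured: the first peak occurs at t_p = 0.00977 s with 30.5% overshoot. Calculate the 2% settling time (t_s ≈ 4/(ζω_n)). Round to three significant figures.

t_s ≈ 0.0329 s

The overshoot fixes ζ = −ln(OS)/√(π²+ln²(OS)) = 0.354.
From t_p = π/ω_d, ω_d = π/0.00977 = 322 rad/s, so ω_n = ω_d/√(1−ζ²) = 344 rad/s.
t_s ≈ 4/(ζω_n) = 4/(0.354·344) = 0.0329 s.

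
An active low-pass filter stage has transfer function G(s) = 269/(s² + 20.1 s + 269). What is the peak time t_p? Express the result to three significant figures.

Comparing the denominator to s² + 2ζω_n s + ω_n²: ω_n = √269 = 16.4 rad/s, and 2ζω_n = 20.1 so ζ = 20.1/(2·16.4) = 0.613.
ω_d = ω_n√(1−ζ²) = 13.0 rad/s. Then t_p = π/ω_d = 0.242 s.

t_p ≈ 0.242 s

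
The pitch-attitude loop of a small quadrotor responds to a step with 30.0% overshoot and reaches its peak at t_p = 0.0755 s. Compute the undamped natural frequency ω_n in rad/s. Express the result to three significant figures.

ζ from %OS: ζ = |ln 0.300|/√(π²+ln²0.300) = 0.358.
t_p = π/ω_d ⇒ ω_d = 41.6 rad/s; then ω_n = ω_d/√(1−ζ²) = 44.6 rad/s.

ω_n ≈ 44.6 rad/s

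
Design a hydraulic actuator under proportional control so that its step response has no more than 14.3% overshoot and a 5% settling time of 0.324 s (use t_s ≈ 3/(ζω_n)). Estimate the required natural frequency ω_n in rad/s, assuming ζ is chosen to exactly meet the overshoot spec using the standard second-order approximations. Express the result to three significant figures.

Inverting the overshoot relation: ζ = |ln 0.143|/√(π² + ln²0.143) = 0.526.
From t_s ≈ 3/(ζω_n): ω_n = 3/(ζ·t_s) = 3/(0.526·0.324) = 17.6 rad/s.

ω_n ≈ 17.6 rad/s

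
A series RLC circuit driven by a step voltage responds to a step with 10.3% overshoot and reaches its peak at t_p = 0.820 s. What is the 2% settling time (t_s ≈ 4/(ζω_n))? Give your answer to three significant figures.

From the overshoot, ζ = −ln(OS)/√(π²+ln²(OS)) = 0.586.
From t_p = π/ω_d, ω_d = π/0.820 = 3.83 rad/s, so ω_n = ω_d/√(1−ζ²) = 4.73 rad/s.
t_s ≈ 4/(ζω_n) = 4/(0.586·4.73) = 1.44 s.

t_s ≈ 1.44 s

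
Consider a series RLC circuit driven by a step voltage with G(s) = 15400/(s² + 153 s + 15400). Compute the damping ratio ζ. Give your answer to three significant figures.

ζ ≈ 0.616

Comparing the denominator to s² + 2ζω_n s + ω_n²: ω_n = √15400 = 124 rad/s, and 2ζω_n = 153 so ζ = 153/(2·124) = 0.616.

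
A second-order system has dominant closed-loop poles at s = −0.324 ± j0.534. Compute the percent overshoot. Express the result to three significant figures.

%OS ≈ 14.9%

The poles are at −σ ± jω_d with σ = 0.324 and ω_d = 0.534, so ω_n = √(σ²+ω_d²) = 0.625 rad/s and ζ = σ/ω_n = 0.519.
Overshoot: exp(−π·0.519/√(1−0.519²)) = 0.149, i.e. 14.9%.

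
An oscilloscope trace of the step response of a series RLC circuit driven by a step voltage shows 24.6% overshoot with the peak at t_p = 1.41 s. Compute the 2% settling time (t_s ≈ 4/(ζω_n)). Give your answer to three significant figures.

The overshoot fixes ζ = −ln(OS)/√(π²+ln²(OS)) = 0.408.
From t_p = π/ω_d, ω_d = π/1.41 = 2.23 rad/s, so ω_n = ω_d/√(1−ζ²) = 2.44 rad/s.
t_s ≈ 4/(ζω_n) = 4/(0.408·2.44) = 4.02 s.

t_s ≈ 4.02 s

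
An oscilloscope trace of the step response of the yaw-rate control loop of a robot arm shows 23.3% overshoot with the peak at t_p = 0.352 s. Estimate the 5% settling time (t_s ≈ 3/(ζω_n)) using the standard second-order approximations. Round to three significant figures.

From the overshoot, ζ = −ln(OS)/√(π²+ln²(OS)) = 0.421.
From t_p = π/ω_d, ω_d = π/0.352 = 8.92 rad/s, so ω_n = ω_d/√(1−ζ²) = 9.84 rad/s.
t_s ≈ 3/(ζω_n) = 3/(0.421·9.84) = 0.725 s.

t_s ≈ 0.725 s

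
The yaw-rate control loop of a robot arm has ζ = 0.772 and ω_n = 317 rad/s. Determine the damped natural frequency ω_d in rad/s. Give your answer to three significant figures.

ω_d = ω_n√(1−ζ²) = 317·√0.404 = 201 rad/s.

ω_d ≈ 201 rad/s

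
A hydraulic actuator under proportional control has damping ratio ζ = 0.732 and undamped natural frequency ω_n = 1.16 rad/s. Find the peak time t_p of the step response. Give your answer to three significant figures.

t_p ≈ 3.98 s

The damped frequency is ω_d = ω_n√(1−ζ²) = 1.16·√(1−0.536) = 0.790 rad/s.
Peak time t_p = π/ω_d = π/0.790 = 3.98 s.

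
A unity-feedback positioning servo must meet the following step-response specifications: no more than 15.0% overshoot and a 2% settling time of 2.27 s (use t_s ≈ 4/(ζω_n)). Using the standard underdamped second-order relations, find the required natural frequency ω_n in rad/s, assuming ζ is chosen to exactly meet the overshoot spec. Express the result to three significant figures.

ω_n ≈ 3.41 rad/s

Inverting the overshoot relation: ζ = |ln 0.150|/√(π² + ln²0.150) = 0.517.
Then ω_n = 4/(ζ t_s) = 4/(0.517 × 2.27) = 3.41 rad/s.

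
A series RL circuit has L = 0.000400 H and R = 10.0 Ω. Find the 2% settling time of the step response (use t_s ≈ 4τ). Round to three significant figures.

t_s ≈ 0.000160 s

τ = L/R = 0.000400/10.0 = 0.0000400 s.
t_s ≈ 4τ = 0.000160 s.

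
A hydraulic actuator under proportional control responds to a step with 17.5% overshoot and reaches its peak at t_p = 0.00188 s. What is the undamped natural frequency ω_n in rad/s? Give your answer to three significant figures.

ζ from %OS: ζ = |ln 0.175|/√(π²+ln²0.175) = 0.485.
t_p = π/ω_d ⇒ ω_d = 1670 rad/s; then ω_n = ω_d/√(1−ζ²) = 1910 rad/s.

ω_n ≈ 1910 rad/s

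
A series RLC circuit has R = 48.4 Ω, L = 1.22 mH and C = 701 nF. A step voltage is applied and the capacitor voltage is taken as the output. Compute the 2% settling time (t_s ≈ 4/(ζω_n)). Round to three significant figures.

For a series RLC circuit (capacitor voltage as output), ω_n = 1/√(LC) = 1/√(1.22 mH · 701 nF) = 34200 rad/s.
ζ = (R/2)·√(C/L) = (48.4/2)·√(701 nF/1.22 mH) = 0.580.
t_s ≈ 4/(ζω_n) = 0.000202 s.

t_s ≈ 0.000202 s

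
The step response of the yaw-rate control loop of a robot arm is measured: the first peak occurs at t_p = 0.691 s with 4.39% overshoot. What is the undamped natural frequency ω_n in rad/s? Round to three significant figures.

ω_n ≈ 6.41 rad/s

ζ from %OS: ζ = |ln 0.0439|/√(π²+ln²0.0439) = 0.705.
From t_p = π/ω_d, ω_d = π/0.691 = 4.55 rad/s, so ω_n = ω_d/√(1−ζ²) = 6.41 rad/s.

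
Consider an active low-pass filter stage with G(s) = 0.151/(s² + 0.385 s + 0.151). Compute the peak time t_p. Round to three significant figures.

t_p ≈ 9.31 s

Matching coefficients with s² + 2ζω_n s + ω_n² gives ω_n² = 0.151 ⇒ ω_n = 0.389 rad/s, and ζ = 0.385/(2ω_n) = 0.495.
ω_d = 0.389·√(1 − 0.495²) = 0.338 rad/s. Then t_p = π/ω_d = 9.31 s.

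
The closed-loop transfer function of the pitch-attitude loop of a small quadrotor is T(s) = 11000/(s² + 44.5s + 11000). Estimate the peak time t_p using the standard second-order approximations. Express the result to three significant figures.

ω_n = √11000 = 105 rad/s; ζ = 44.5/(2·105) = 0.212.
The damped frequency ω_d = ω_n√(1−ζ²) = 102 rad/s. Then t_p = π/ω_d = 0.0307 s.

t_p ≈ 0.0307 s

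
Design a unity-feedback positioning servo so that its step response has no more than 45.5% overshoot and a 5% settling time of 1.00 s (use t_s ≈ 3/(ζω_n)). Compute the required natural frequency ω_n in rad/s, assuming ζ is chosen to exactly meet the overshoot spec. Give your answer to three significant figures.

From %OS = 100·exp(−πζ/√(1−ζ²)), invert to get ζ = −ln(OS)/√(π² + ln²(OS)) with OS = 0.455.
−ln 0.455 = 0.7875, so ζ = 0.7875/√(π² + 0.6201) = 0.243.
From t_s ≈ 3/(ζω_n): ω_n = 3/(ζ·t_s) = 3/(0.243·1.00) = 12.3 rad/s.

ω_n ≈ 12.3 rad/s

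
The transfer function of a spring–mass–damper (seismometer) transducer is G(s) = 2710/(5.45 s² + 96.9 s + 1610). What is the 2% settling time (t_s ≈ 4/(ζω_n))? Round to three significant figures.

t_s ≈ 0.450 s

Dividing through by 5.45: denominator becomes s² + 17.78 s + 295.4.
So ω_n = √295.4 = 17.2 rad/s and ζ = 17.78/(2·17.2) = 0.517.
t_s ≈ 4/(ζω_n) = 0.450 s.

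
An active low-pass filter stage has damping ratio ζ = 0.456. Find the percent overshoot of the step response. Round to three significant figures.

%OS ≈ 20.0%

For an underdamped second-order system, %OS = 100·exp(−πζ/√(1−ζ²)).
πζ/√(1−ζ²) = π·0.456/√(1−0.208) = 1.610, so %OS = 100·e^(−1.610) = 20.0%.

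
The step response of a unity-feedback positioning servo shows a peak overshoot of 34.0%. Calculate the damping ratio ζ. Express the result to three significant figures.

ζ = −ln(OS)/√(π² + (ln OS)²). With OS = 0.340, ln OS = −1.079 and ζ = 1.079/3.322 = 0.325.

ζ ≈ 0.325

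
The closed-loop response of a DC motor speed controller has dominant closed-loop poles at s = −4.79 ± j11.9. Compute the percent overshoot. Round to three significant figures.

The poles are at −σ ± jω_d with σ = 4.79 and ω_d = 11.9, so ω_n = √(σ²+ω_d²) = 12.8 rad/s and ζ = σ/ω_n = 0.373.
Overshoot: exp(−π·0.373/√(1−0.373²)) = 0.282, i.e. 28.2%.

%OS ≈ 28.2%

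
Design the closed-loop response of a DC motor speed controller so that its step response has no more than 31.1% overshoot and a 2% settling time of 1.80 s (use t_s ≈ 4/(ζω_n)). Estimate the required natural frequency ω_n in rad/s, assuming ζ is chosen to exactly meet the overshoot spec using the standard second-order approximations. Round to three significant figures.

ω_n ≈ 6.38 rad/s

ζ = −ln(OS)/√(π² + (ln OS)²). With OS = 0.311, ln OS = −1.168 and ζ = 1.168/3.352 = 0.348.
From t_s ≈ 4/(ζω_n): ω_n = 4/(ζ·t_s) = 4/(0.348·1.80) = 6.38 rad/s.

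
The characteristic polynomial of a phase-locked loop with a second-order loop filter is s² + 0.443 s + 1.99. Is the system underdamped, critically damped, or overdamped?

underdamped

a² − 4b = 0.443² − 4·1.99 < 0 (complex roots); the system is underdamped.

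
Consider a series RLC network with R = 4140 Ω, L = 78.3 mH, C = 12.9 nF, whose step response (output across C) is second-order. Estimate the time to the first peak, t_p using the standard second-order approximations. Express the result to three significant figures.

For a series RLC circuit (capacitor voltage as output), ω_n = 1/√(LC) = 1/√(78.3 mH · 12.9 nF) = 31500 rad/s.
ζ = (R/2)·√(C/L) = (4140/2)·√(12.9 nF/78.3 mH) = 0.840.
ω_d = 31500·√(1 − 0.840²) = 17100 rad/s. t_p = π/ω_d = 0.000184 s.

t_p ≈ 0.000184 s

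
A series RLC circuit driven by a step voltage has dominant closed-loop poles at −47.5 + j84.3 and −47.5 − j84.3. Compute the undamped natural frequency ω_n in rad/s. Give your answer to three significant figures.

ω_n ≈ 96.8 rad/s

The poles are at −σ ± jω_d with σ = 47.5 and ω_d = 84.3, so ω_n = √(σ²+ω_d²) = 96.8 rad/s and ζ = σ/ω_n = 0.491.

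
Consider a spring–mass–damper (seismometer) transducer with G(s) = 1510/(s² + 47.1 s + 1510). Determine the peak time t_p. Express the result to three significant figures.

t_p ≈ 0.102 s

Comparing the denominator to s² + 2ζω_n s + ω_n²: ω_n = √1510 = 38.9 rad/s, and 2ζω_n = 47.1 so ζ = 47.1/(2·38.9) = 0.606.
The damped frequency ω_d = ω_n√(1−ζ²) = 30.9 rad/s. Then t_p = π/ω_d = 0.102 s.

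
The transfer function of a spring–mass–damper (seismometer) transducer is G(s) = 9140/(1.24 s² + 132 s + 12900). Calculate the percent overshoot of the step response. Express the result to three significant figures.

%OS ≈ 14.6%

Dividing through by 1.24: denominator becomes s² + 106.5 s + 10400.
So ω_n = √10400 = 102 rad/s and ζ = 106.5/(2·102) = 0.522.
Overshoot: exp(−π·0.522/√(1−0.522²)) = 0.146, i.e. 14.6%.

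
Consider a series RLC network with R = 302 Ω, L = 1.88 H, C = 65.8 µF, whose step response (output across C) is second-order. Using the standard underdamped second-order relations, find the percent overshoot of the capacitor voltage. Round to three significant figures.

%OS ≈ 0.194%

For a series RLC circuit (capacitor voltage as output), ω_n = 1/√(LC) = 1/√(1.88 H · 65.8 µF) = 89.9 rad/s.
ζ = (R/2)·√(C/L) = (302/2)·√(65.8 µF/1.88 H) = 0.893.
Overshoot: exp(−π·0.893/√(1−0.893²)) = 0.00194, i.e. 0.194%.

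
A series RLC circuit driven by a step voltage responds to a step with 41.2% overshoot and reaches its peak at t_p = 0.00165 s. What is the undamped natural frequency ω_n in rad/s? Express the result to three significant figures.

ω_n ≈ 1980 rad/s

ζ from %OS: ζ = |ln 0.412|/√(π²+ln²0.412) = 0.272.
From t_p = π/ω_d, ω_d = π/0.00165 = 1900 rad/s, so ω_n = ω_d/√(1−ζ²) = 1980 rad/s.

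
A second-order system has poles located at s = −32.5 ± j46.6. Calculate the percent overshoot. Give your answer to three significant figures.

The poles are at −σ ± jω_d with σ = 32.5 and ω_d = 46.6, so ω_n = √(σ²+ω_d²) = 56.8 rad/s and ζ = σ/ω_n = 0.572.
Overshoot: exp(−π·0.572/√(1−0.572²)) = 0.112, i.e. 11.2%.

%OS ≈ 11.2%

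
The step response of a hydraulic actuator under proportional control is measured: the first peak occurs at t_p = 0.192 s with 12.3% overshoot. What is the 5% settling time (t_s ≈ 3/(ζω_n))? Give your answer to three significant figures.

ζ from %OS: ζ = |ln 0.123|/√(π²+ln²0.123) = 0.555.
t_p = π/ω_d ⇒ ω_d = 16.4 rad/s; then ω_n = ω_d/√(1−ζ²) = 19.7 rad/s.
t_s ≈ 3/(ζω_n) = 3/(0.555·19.7) = 0.275 s.

t_s ≈ 0.275 s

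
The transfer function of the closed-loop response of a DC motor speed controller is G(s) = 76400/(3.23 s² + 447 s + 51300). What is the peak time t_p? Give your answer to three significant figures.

Dividing through by 3.23: denominator becomes s² + 138.4 s + 15880.
So ω_n = √15880 = 126 rad/s and ζ = 138.4/(2·126) = 0.549.
ω_d = ω_n√(1−ζ²) = 105 rad/s. t_p = π/ω_d = 0.0298 s.

t_p ≈ 0.0298 s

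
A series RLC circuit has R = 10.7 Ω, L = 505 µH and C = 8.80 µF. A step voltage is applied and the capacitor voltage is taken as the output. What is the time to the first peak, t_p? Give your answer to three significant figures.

t_p ≈ 0.000296 s

For a series RLC circuit (capacitor voltage as output), ω_n = 1/√(LC) = 1/√(505 µH · 8.80 µF) = 15000 rad/s.
ζ = (R/2)·√(C/L) = (10.7/2)·√(8.80 µF/505 µH) = 0.706.
The damped frequency ω_d = ω_n√(1−ζ²) = 10600 rad/s. t_p = π/ω_d = 0.000296 s.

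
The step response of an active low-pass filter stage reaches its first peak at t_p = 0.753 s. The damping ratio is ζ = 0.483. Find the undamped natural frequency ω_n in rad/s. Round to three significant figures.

Peak time t_p = π/ω_d, so ω_d = π/t_p = π/0.753 = 4.17 rad/s.
ω_n = ω_d/√(1−ζ²) = 4.17/√0.767 = 4.76 rad/s.

ω_n ≈ 4.76 rad/s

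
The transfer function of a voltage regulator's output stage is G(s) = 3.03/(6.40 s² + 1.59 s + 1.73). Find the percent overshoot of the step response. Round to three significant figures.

Dividing through by 6.40: denominator becomes s² + 0.2484 s + 0.2703.
So ω_n = √0.2703 = 0.520 rad/s and ζ = 0.2484/(2·0.520) = 0.239.
%OS = 100 e^{−πζ/√(1−ζ²)} with ζ = 0.239 gives 46.2%.

%OS ≈ 46.2%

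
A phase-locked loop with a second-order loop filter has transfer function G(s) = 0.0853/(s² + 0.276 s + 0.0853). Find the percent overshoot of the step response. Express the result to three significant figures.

%OS ≈ 18.6%

Matching coefficients with s² + 2ζω_n s + ω_n² gives ω_n² = 0.0853 ⇒ ω_n = 0.292 rad/s, and ζ = 0.276/(2ω_n) = 0.473.
Overshoot: exp(−π·0.473/√(1−0.473²)) = 0.186, i.e. 18.6%.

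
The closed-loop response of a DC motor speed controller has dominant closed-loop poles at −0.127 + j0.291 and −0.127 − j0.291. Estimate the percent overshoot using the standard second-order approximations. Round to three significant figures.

With σ = 0.127, ω_d = 0.291: ω_n = √(σ²+ω_d²) = 0.318 rad/s, ζ = σ/ω_n = 0.400.
Overshoot: exp(−π·0.400/√(1−0.400²)) = 0.254, i.e. 25.4%.

%OS ≈ 25.4%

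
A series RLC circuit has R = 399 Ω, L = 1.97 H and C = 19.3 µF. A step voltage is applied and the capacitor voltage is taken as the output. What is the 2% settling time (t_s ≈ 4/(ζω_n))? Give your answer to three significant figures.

For a series RLC circuit (capacitor voltage as output), ω_n = 1/√(LC) = 1/√(1.97 H · 19.3 µF) = 162 rad/s.
ζ = (R/2)·√(C/L) = (399/2)·√(19.3 µF/1.97 H) = 0.624.
t_s ≈ 4/(ζω_n) = 0.0395 s.

t_s ≈ 0.0395 s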